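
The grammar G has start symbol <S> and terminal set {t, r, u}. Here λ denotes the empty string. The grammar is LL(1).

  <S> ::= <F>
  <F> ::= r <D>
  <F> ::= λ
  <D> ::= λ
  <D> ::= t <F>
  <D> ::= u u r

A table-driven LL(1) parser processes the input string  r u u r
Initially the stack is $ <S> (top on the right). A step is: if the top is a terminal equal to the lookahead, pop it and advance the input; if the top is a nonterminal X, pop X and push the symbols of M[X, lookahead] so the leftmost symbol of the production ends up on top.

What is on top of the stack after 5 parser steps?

     Stack    Input      Action
  1  $ <S>    r u u r $  expand <S> ::= <F>
  2  $ <F>    r u u r $  expand <F> ::= r <D>
  3  $ <D> r  r u u r $  match r
  4  $ <D>    u u r $    expand <D> ::= u u r
  5  $ r u u  u u r $    match u
Stack after step 5: $ r u (top = u).

u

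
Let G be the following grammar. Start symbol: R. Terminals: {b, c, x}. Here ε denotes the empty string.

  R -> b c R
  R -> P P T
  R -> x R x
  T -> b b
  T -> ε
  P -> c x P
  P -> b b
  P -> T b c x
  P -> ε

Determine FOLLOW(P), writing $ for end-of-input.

{$, b, c, x}

FIRST(T) = {ε, b}
FIRST(P) = {ε, b, c}  (via T b c x)
FIRST(R) = {ε, b, c, x}  (via P P T)
FOLLOW(R) includes $ since R is the start symbol.
FOLLOW(R): in R->b c R, the suffix after R is empty (adds nothing new); in R->x R x, R is followed by x with FIRST {x}. Thus FOLLOW(R) = {$, x}.
FOLLOW(T): in R->P P T, the suffix after T is empty, so FOLLOW(T) ⊇ FOLLOW(R) = {$, x}; in P->T b c x, T is followed by b c x with FIRST {b}. Thus FOLLOW(T) = {$, b, x}.
FOLLOW(P): in R->P P T (occurrence 1), P is followed by P T with FIRST {ε, b, c}; in R->P P T (occurrence 1), the suffix after P is nullable, so FOLLOW(P) ⊇ FOLLOW(R) = {$, x}; in R->P P T (occurrence 2), P is followed by T with FIRST {ε, b}; in R->P P T (occurrence 2), the suffix after P is nullable, so FOLLOW(P) ⊇ FOLLOW(R) = {$, x}; in P->c x P, the suffix after P is empty (adds nothing new). Thus FOLLOW(P) = {$, b, c, x}.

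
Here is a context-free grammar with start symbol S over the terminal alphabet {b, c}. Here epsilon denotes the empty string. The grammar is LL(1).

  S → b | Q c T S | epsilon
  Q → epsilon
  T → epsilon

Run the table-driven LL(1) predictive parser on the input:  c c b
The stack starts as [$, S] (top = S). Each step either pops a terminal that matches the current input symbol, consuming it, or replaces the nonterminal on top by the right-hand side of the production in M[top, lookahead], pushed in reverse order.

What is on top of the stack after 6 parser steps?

c

     Stack      Input    Action
  1  $ S        c c b $  expand S → Q c T S
  2  $ S T c Q  c c b $  expand Q → epsilon
  3  $ S T c    c c b $  match c
  4  $ S T      c b $    expand T → epsilon
  5  $ S        c b $    expand S → Q c T S
  6  $ S T c Q  c b $    expand Q → epsilon
Stack after step 6: $ S T c (top = c).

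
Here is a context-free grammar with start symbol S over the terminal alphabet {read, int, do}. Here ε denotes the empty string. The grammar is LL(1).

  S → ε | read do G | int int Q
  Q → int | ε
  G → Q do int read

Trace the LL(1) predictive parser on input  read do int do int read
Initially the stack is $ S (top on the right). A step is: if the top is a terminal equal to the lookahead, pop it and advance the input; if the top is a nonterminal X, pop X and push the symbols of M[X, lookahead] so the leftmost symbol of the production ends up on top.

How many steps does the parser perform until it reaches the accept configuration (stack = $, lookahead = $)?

9

step 1: stack=$ S  input=read do int do int read $  — expand S → read do G
step 2: stack=$ G do read  input=read do int do int read $  — match read
step 3: stack=$ G do  input=do int do int read $  — match do
step 4: stack=$ G  input=int do int read $  — expand G → Q do int read
step 5: stack=$ read int do Q  input=int do int read $  — expand Q → int
step 6: stack=$ read int do int  input=int do int read $  — match int
step 7: stack=$ read int do  input=do int read $  — match do
step 8: stack=$ read int  input=int read $  — match int
step 9: stack=$ read  input=read $  — match read
Accept reached after 9 steps.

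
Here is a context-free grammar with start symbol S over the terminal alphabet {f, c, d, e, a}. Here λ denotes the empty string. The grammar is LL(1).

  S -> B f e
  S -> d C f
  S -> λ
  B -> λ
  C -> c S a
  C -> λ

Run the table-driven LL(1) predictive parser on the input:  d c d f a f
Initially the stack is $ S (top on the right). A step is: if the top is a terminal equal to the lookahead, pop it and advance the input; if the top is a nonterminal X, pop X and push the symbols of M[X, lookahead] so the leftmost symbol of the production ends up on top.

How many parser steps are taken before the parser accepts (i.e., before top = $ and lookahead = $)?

10

step 1: stack=$ S  input=d c d f a f $  — expand S -> d C f
step 2: stack=$ f C d  input=d c d f a f $  — match d
step 3: stack=$ f C  input=c d f a f $  — expand C -> c S a
step 4: stack=$ f a S c  input=c d f a f $  — match c
step 5: stack=$ f a S  input=d f a f $  — expand S -> d C f
step 6: stack=$ f a f C d  input=d f a f $  — match d
step 7: stack=$ f a f C  input=f a f $  — expand C -> λ
step 8: stack=$ f a f  input=f a f $  — match f
step 9: stack=$ f a  input=a f $  — match a
step 10: stack=$ f  input=f $  — match f
Accept reached after 10 steps.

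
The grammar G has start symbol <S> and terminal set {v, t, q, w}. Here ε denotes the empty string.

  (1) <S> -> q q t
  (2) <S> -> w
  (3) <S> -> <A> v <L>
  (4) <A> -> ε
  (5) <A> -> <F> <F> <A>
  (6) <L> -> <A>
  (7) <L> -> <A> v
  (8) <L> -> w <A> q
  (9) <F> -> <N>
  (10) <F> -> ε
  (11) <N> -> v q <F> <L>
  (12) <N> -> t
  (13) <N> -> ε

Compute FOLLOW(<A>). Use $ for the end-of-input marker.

{$, q, t, v, w}

FIRST(<N>) = {ε, t, v}
FIRST(<F>) = {ε, t, v}  (via <N>)
FIRST(<A>) = {ε, t, v}  (via <F> <F> <A>)
FIRST(<S>) = {q, t, v, w}  (via <A> v <L>)
FIRST(<L>) = {ε, t, v, w}  (via <A>, <A> v)
FOLLOW(<S>) includes $ since <S> is the start symbol.
FOLLOW(<S>): <S> appears on no right-hand side. Thus FOLLOW(<S>) = {$}.
FOLLOW(<A>): in <S>-><A> v <L>, <A> is followed by v <L> with FIRST {v}; in <A>-><F> <F> <A>, the suffix after <A> is empty (adds nothing new); in <L>-><A>, the suffix after <A> is empty, so FOLLOW(<A>) ⊇ FOLLOW(<L>) = {$, q, t, v, w}; in <L>-><A> v, <A> is followed by v with FIRST {v}; in <L>->w <A> q, <A> is followed by q with FIRST {q}. Thus FOLLOW(<A>) = {$, q, t, v, w}.
FOLLOW(<L>): in <S>-><A> v <L>, the suffix after <L> is empty, so FOLLOW(<L>) ⊇ FOLLOW(<S>) = {$}; in <N>->v q <F> <L>, the suffix after <L> is empty, so FOLLOW(<L>) ⊇ FOLLOW(<N>) = {$, q, t, v, w}. Thus FOLLOW(<L>) = {$, q, t, v, w}.
FOLLOW(<F>): in <A>-><F> <F> <A> (occurrence 1), <F> is followed by <F> <A> with FIRST {ε, t, v}; in <A>-><F> <F> <A> (occurrence 1), the suffix after <F> is nullable, so FOLLOW(<F>) ⊇ FOLLOW(<A>) = {$, q, t, v, w}; in <A>-><F> <F> <A> (occurrence 2), <F> is followed by <A> with FIRST {ε, t, v}; in <A>-><F> <F> <A> (occurrence 2), the suffix after <F> is nullable, so FOLLOW(<F>) ⊇ FOLLOW(<A>) = {$, q, t, v, w}; in <N>->v q <F> <L>, <F> is followed by <L> with FIRST {ε, t, v, w}; in <N>->v q <F> <L>, the suffix after <F> is nullable, so FOLLOW(<F>) ⊇ FOLLOW(<N>) = {$, q, t, v, w}. Thus FOLLOW(<F>) = {$, q, t, v, w}.
FOLLOW(<N>): in <F>-><N>, the suffix after <N> is empty, so FOLLOW(<N>) ⊇ FOLLOW(<F>) = {$, q, t, v, w}. Thus FOLLOW(<N>) = {$, q, t, v, w}.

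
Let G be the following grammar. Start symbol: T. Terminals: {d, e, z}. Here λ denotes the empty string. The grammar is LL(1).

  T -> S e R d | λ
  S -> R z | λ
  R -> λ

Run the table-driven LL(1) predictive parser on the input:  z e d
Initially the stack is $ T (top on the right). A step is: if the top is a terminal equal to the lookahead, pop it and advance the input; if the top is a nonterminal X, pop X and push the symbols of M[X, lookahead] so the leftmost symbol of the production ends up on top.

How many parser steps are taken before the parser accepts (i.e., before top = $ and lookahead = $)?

     Stack        Input    Action
  1  $ T          z e d $  expand T -> S e R d
  2  $ d R e S    z e d $  expand S -> R z
  3  $ d R e z R  z e d $  expand R -> λ
  4  $ d R e z    z e d $  match z
  5  $ d R e      e d $    match e
  6  $ d R        d $      expand R -> λ
  7  $ d          d $      match d
Accept reached after 7 steps.

7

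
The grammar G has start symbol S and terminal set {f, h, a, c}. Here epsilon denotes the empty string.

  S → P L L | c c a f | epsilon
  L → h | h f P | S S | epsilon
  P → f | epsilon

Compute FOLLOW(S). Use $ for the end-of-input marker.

{$, c, f, h}

FIRST(P) = {epsilon, f}
FIRST(S) = {epsilon, c, f, h}  (via P L L)
FIRST(L) = {epsilon, c, f, h}  (via S S)
FOLLOW(S) includes $ since S is the start symbol.
FOLLOW(S): in L→S S (occurrence 1), S is followed by S with FIRST {epsilon, c, f, h}; in L→S S (occurrence 1), the suffix after S is nullable, so FOLLOW(S) ⊇ FOLLOW(L) = {$, c, f, h}; in L→S S (occurrence 2), the suffix after S is empty, so FOLLOW(S) ⊇ FOLLOW(L) = {$, c, f, h}. Thus FOLLOW(S) = {$, c, f, h}.
FOLLOW(L): in S→P L L (occurrence 1), L is followed by L with FIRST {epsilon, c, f, h}; in S→P L L (occurrence 1), the suffix after L is nullable, so FOLLOW(L) ⊇ FOLLOW(S) = {$, c, f, h}; in S→P L L (occurrence 2), the suffix after L is empty, so FOLLOW(L) ⊇ FOLLOW(S) = {$, c, f, h}. Thus FOLLOW(L) = {$, c, f, h}.
FOLLOW(P): in S→P L L, P is followed by L L with FIRST {epsilon, c, f, h}; in S→P L L, the suffix after P is nullable, so FOLLOW(P) ⊇ FOLLOW(S) = {$, c, f, h}; in L→h f P, the suffix after P is empty, so FOLLOW(P) ⊇ FOLLOW(L) = {$, c, f, h}. Thus FOLLOW(P) = {$, c, f, h}.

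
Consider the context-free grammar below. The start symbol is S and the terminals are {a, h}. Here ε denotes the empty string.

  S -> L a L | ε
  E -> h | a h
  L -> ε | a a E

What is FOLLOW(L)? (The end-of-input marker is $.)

{$, a}

FIRST(E) = {a, h}
FIRST(L) = {ε, a}
FIRST(S) = {ε, a}  (via L a L)
FOLLOW(S) includes $ since S is the start symbol.
FOLLOW(S): S appears on no right-hand side. Thus FOLLOW(S) = {$}.
FOLLOW(L): in S->L a L (occurrence 1), L is followed by a L with FIRST {a}; in S->L a L (occurrence 2), the suffix after L is empty, so FOLLOW(L) ⊇ FOLLOW(S) = {$}. Thus FOLLOW(L) = {$, a}.
FOLLOW(E): in L->a a E, the suffix after E is empty, so FOLLOW(E) ⊇ FOLLOW(L) = {$, a}. Thus FOLLOW(E) = {$, a}.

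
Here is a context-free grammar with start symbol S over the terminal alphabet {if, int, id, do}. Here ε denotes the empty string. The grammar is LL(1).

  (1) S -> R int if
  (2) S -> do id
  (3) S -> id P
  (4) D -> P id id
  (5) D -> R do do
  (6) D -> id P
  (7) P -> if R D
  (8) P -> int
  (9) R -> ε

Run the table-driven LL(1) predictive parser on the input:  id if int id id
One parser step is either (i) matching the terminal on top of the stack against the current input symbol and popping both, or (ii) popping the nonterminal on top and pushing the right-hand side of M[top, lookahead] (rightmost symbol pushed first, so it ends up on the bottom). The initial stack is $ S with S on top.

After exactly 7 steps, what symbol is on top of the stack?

     Stack      Input              Action
  1  $ S        id if int id id $  expand S -> id P
  2  $ P id     id if int id id $  match id
  3  $ P        if int id id $     expand P -> if R D
  4  $ D R if   if int id id $     match if
  5  $ D R      int id id $        expand R -> ε
  6  $ D        int id id $        expand D -> P id id
  7  $ id id P  int id id $        expand P -> int
Stack after step 7: $ id id int (top = int).

int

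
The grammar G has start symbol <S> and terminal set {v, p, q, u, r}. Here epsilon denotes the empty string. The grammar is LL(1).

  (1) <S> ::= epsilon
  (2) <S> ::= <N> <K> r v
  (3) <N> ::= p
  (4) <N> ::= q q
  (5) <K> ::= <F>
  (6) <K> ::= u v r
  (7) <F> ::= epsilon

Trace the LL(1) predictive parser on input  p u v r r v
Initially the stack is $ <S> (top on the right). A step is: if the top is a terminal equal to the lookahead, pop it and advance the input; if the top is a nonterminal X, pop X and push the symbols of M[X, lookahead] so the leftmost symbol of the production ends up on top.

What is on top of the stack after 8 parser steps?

step 1: stack=$ <S>  input=p u v r r v $  — expand <S> ::= <N> <K> r v
step 2: stack=$ v r <K> <N>  input=p u v r r v $  — expand <N> ::= p
step 3: stack=$ v r <K> p  input=p u v r r v $  — match p
step 4: stack=$ v r <K>  input=u v r r v $  — expand <K> ::= u v r
step 5: stack=$ v r r v u  input=u v r r v $  — match u
step 6: stack=$ v r r v  input=v r r v $  — match v
step 7: stack=$ v r r  input=r r v $  — match r
step 8: stack=$ v r  input=r v $  — match r
Stack after step 8: $ v (top = v).

v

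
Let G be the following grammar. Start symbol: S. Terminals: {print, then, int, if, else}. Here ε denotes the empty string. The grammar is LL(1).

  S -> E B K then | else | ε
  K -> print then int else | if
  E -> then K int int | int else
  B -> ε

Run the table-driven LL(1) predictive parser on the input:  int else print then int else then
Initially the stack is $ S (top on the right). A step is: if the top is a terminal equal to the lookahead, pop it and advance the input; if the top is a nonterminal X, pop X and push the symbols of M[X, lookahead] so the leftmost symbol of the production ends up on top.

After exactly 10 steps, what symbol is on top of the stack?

then

      Stack                       Input                                Action
   1  $ S                         int else print then int else then $  expand S -> E B K then
   2  $ then K B E                int else print then int else then $  expand E -> int else
   3  $ then K B else int         int else print then int else then $  match int
   4  $ then K B else             else print then int else then $      match else
   5  $ then K B                  print then int else then $           expand B -> ε
   6  $ then K                    print then int else then $           expand K -> print then int else
   7  $ then else int then print  print then int else then $           match print
   8  $ then else int then        then int else then $                 match then
   9  $ then else int             int else then $                      match int
  10  $ then else                 else then $                          match else
Stack after step 10: $ then (top = then).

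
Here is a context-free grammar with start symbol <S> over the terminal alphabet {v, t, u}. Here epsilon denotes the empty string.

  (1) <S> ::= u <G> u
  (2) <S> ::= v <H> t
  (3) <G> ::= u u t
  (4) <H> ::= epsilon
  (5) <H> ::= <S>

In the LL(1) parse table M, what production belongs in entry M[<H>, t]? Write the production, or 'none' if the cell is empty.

<H> ::= epsilon

FIRST(<S>) = {u, v}
FIRST(<G>) = {u}
FIRST(<H>) = {epsilon, u, v}  (via <S>)
FOLLOW(<S>) includes $ since <S> is the start symbol.
FOLLOW(<H>): in <S>::=v <H> t, <H> is followed by t with FIRST {t}. Thus FOLLOW(<H>) = {t}.
For <H> ::= epsilon: FIRST(epsilon) = {epsilon}, so it goes in M[<H>, t] for t ∈ {}; since epsilon ∈ FIRST, also for every t ∈ FOLLOW(<H>) = {t}.
For <H> ::= <S>: FIRST(<S>) = {u, v}, so it goes in M[<H>, t] for t ∈ {u, v}.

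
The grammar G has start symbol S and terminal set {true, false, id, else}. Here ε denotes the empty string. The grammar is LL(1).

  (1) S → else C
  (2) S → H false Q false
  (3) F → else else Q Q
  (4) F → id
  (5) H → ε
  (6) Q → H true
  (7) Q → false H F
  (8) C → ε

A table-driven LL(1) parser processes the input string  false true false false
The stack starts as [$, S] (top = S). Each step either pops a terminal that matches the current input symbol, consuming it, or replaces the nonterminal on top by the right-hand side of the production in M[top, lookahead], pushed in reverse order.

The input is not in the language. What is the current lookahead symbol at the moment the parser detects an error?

false

     Stack              Input                     Action
  1  $ S                false true false false $  expand S → H false Q false
  2  $ false Q false H  false true false false $  expand H → ε
  3  $ false Q false    false true false false $  match false
  4  $ false Q          true false false $        expand Q → H true
  5  $ false true H     true false false $        expand H → ε
  6  $ false true       true false false $        match true
  7  $ false            false false $             match false
  8  $                  false $                   error: stack empty but input remains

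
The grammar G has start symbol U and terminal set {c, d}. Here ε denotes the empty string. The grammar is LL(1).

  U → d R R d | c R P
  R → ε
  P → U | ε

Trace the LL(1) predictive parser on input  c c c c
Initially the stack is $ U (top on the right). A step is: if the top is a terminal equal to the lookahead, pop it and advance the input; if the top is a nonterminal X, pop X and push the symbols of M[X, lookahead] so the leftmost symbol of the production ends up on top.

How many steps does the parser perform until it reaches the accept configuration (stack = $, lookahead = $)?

      Stack    Input      Action
   1  $ U      c c c c $  expand U → c R P
   2  $ P R c  c c c c $  match c
   3  $ P R    c c c $    expand R → ε
   4  $ P      c c c $    expand P → U
   5  $ U      c c c $    expand U → c R P
   6  $ P R c  c c c $    match c
   7  $ P R    c c $      expand R → ε
   8  $ P      c c $      expand P → U
   9  $ U      c c $      expand U → c R P
  10  $ P R c  c c $      match c
  11  $ P R    c $        expand R → ε
  12  $ P      c $        expand P → U
  13  $ U      c $        expand U → c R P
  14  $ P R c  c $        match c
  15  $ P R    $          expand R → ε
  16  $ P      $          expand P → ε
Accept reached after 16 steps.

16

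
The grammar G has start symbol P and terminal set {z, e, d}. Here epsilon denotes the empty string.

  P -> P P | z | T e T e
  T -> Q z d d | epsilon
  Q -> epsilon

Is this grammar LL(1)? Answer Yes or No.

FIRST(P) = {e, z}
FIRST(T) = {epsilon, z}
FIRST(Q) = {epsilon}
FOLLOW(P) = {$, e, z}
FOLLOW(T) = {e}
FOLLOW(Q) = {z}
Cell M[P, e] receives both P -> P P and P -> T e T e — the grammar is not LL(1).

No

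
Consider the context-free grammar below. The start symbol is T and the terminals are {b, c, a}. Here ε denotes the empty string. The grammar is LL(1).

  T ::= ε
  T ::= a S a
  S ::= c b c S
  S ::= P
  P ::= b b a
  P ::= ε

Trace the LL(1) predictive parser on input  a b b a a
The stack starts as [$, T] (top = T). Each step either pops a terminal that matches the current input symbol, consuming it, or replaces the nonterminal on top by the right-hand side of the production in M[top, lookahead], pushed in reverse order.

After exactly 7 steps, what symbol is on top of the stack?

     Stack      Input        Action
  1  $ T        a b b a a $  expand T ::= a S a
  2  $ a S a    a b b a a $  match a
  3  $ a S      b b a a $    expand S ::= P
  4  $ a P      b b a a $    expand P ::= b b a
  5  $ a a b b  b b a a $    match b
  6  $ a a b    b a a $      match b
  7  $ a a      a a $        match a
Stack after step 7: $ a (top = a).

a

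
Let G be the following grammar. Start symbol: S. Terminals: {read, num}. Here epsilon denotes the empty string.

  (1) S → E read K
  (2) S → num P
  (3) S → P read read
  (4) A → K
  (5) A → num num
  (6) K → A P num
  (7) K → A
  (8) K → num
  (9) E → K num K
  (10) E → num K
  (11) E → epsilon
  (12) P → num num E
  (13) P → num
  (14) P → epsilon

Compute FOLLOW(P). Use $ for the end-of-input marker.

FIRST(P) = {epsilon, num}
FIRST(S) = {num, read}  (via E read K, P read read)
FIRST(A) = {num}  (via K)
FIRST(K) = {num}  (via A P num, A)
FIRST(E) = {epsilon, num}  (via K num K)
FOLLOW(S) includes $ since S is the start symbol.
FOLLOW(S): S appears on no right-hand side. Thus FOLLOW(S) = {$}.
FOLLOW(P): in S→num P, the suffix after P is empty, so FOLLOW(P) ⊇ FOLLOW(S) = {$}; in S→P read read, P is followed by read read with FIRST {read}; in K→A P num, P is followed by num with FIRST {num}. Thus FOLLOW(P) = {$, num, read}.
FOLLOW(E): in S→E read K, E is followed by read K with FIRST {read}; in P→num num E, the suffix after E is empty, so FOLLOW(E) ⊇ FOLLOW(P) = {$, num, read}. Thus FOLLOW(E) = {$, num, read}.
FOLLOW(A): in K→A P num, A is followed by P num with FIRST {num}; in K→A, the suffix after A is empty, so FOLLOW(A) ⊇ FOLLOW(K) = {$, num, read}. Thus FOLLOW(A) = {$, num, read}.
FOLLOW(K): in S→E read K, the suffix after K is empty, so FOLLOW(K) ⊇ FOLLOW(S) = {$}; in A→K, the suffix after K is empty, so FOLLOW(K) ⊇ FOLLOW(A) = {$, num, read}; in E→K num K (occurrence 1), K is followed by num K with FIRST {num}; in E→K num K (occurrence 2), the suffix after K is empty, so FOLLOW(K) ⊇ FOLLOW(E) = {$, num, read}; in E→num K, the suffix after K is empty, so FOLLOW(K) ⊇ FOLLOW(E) = {$, num, read}. Thus FOLLOW(K) = {$, num, read}.

{$, num, read}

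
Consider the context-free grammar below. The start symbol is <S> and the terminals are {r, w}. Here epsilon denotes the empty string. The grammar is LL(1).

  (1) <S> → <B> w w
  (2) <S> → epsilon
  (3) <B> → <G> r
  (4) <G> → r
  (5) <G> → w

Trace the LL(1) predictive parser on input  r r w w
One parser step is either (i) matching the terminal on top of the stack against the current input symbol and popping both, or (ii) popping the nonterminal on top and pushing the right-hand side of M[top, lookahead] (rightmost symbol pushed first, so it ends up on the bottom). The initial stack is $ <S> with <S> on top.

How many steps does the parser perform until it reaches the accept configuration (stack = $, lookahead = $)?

step 1: stack=$ <S>  input=r r w w $  — expand <S> → <B> w w
step 2: stack=$ w w <B>  input=r r w w $  — expand <B> → <G> r
step 3: stack=$ w w r <G>  input=r r w w $  — expand <G> → r
step 4: stack=$ w w r r  input=r r w w $  — match r
step 5: stack=$ w w r  input=r w w $  — match r
step 6: stack=$ w w  input=w w $  — match w
step 7: stack=$ w  input=w $  — match w
Accept reached after 7 steps.

7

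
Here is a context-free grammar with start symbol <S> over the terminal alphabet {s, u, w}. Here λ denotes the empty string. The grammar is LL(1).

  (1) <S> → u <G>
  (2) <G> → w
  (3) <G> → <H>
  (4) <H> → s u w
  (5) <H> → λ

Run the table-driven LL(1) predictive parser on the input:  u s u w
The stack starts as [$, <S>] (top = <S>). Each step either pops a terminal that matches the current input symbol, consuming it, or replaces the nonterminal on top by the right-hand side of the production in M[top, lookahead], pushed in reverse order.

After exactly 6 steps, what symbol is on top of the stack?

w

step 1: stack=$ <S>  input=u s u w $  — expand <S> → u <G>
step 2: stack=$ <G> u  input=u s u w $  — match u
step 3: stack=$ <G>  input=s u w $  — expand <G> → <H>
step 4: stack=$ <H>  input=s u w $  — expand <H> → s u w
step 5: stack=$ w u s  input=s u w $  — match s
step 6: stack=$ w u  input=u w $  — match u
Stack after step 6: $ w (top = w).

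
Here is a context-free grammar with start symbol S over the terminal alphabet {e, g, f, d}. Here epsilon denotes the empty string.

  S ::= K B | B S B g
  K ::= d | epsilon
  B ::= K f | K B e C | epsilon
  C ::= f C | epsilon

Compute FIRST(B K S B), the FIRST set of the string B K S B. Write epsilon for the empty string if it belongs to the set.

FIRST(K) = {epsilon, d}
FIRST(C) = {epsilon, f}
FIRST(B) = {epsilon, d, e, f}  (via K f, K B e C)
FIRST(S) = {epsilon, d, e, f, g}  (via K B, B S B g)
FIRST(B K S B): take FIRST of each symbol in turn, carrying on past any symbol whose FIRST contains epsilon; result {epsilon, d, e, f, g}.

{epsilon, d, e, f, g}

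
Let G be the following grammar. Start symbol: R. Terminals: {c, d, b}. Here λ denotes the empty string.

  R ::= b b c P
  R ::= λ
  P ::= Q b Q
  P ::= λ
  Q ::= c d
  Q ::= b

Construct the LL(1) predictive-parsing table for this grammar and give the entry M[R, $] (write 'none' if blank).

FIRST(R) = {λ, b}
FIRST(Q) = {b, c}
FIRST(P) = {λ, b, c}  (via Q b Q)
FOLLOW(R) includes $ since R is the start symbol.
FOLLOW(R): R appears on no right-hand side. Thus FOLLOW(R) = {$}.
For R ::= b b c P: FIRST(b b c P) = {b}, so it goes in M[R, t] for t ∈ {b}.
For R ::= λ: FIRST(λ) = {λ}, so it goes in M[R, t] for t ∈ {}; since λ ∈ FIRST, also for every t ∈ FOLLOW(R) = {$}.

R ::= λ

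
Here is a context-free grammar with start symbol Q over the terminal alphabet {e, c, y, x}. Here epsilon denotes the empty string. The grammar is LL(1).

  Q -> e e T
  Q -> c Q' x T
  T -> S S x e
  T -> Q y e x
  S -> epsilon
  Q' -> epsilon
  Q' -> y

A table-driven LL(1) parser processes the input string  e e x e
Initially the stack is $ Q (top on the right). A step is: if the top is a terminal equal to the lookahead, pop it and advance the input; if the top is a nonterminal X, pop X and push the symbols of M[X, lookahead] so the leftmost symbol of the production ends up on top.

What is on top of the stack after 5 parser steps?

S

step 1: stack=$ Q  input=e e x e $  — expand Q -> e e T
step 2: stack=$ T e e  input=e e x e $  — match e
step 3: stack=$ T e  input=e x e $  — match e
step 4: stack=$ T  input=x e $  — expand T -> S S x e
step 5: stack=$ e x S S  input=x e $  — expand S -> epsilon
Stack after step 5: $ e x S (top = S).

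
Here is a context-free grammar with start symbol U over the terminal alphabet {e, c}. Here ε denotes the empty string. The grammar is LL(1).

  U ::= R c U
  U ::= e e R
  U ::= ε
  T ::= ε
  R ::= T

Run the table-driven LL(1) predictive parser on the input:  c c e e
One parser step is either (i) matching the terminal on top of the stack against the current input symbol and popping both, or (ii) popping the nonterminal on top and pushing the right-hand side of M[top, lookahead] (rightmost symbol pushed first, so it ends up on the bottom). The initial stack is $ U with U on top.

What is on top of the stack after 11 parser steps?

step 1: stack=$ U  input=c c e e $  — expand U ::= R c U
step 2: stack=$ U c R  input=c c e e $  — expand R ::= T
step 3: stack=$ U c T  input=c c e e $  — expand T ::= ε
step 4: stack=$ U c  input=c c e e $  — match c
step 5: stack=$ U  input=c e e $  — expand U ::= R c U
step 6: stack=$ U c R  input=c e e $  — expand R ::= T
step 7: stack=$ U c T  input=c e e $  — expand T ::= ε
step 8: stack=$ U c  input=c e e $  — match c
step 9: stack=$ U  input=e e $  — expand U ::= e e R
step 10: stack=$ R e e  input=e e $  — match e
step 11: stack=$ R e  input=e $  — match e
Stack after step 11: $ R (top = R).

R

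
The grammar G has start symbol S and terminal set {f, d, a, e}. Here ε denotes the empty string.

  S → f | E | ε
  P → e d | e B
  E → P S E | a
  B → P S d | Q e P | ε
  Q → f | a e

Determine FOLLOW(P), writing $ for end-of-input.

{a, d, e, f}

FIRST(P): from P→e d we get {e}; from P→e B we get {e}. So FIRST(P) = {e}.
FIRST(Q): from Q→f we get {f}; from Q→a e we get {a}. So FIRST(Q) = {a, f}.
FIRST(E): from E→P S E we get {e}; from E→a we get {a}. So FIRST(E) = {a, e}.
FIRST(B): from B→P S d we get {e}; from B→Q e P we get {a, f}; from B→ε we get {ε}. So FIRST(B) = {ε, a, e, f}.
FIRST(S): from S→f we get {f}; from S→E we get {a, e}; from S→ε we get {ε}. So FIRST(S) = {ε, a, e, f}.
FOLLOW(S) includes $ since S is the start symbol.
FOLLOW(S): in E→P S E, S is followed by E with FIRST {a, e}; in B→P S d, S is followed by d with FIRST {d}. Thus FOLLOW(S) = {$, a, d, e}.
FOLLOW(E): in S→E, the suffix after E is empty, so FOLLOW(E) ⊇ FOLLOW(S) = {$, a, d, e}; in E→P S E, the suffix after E is empty (adds nothing new). Thus FOLLOW(E) = {$, a, d, e}.
FOLLOW(Q): in B→Q e P, Q is followed by e P with FIRST {e}. Thus FOLLOW(Q) = {e}.
FOLLOW(P): in E→P S E, P is followed by S E with FIRST {a, e, f}; in B→P S d, P is followed by S d with FIRST {a, d, e, f}; in B→Q e P, the suffix after P is empty, so FOLLOW(P) ⊇ FOLLOW(B) = {a, d, e, f}. Thus FOLLOW(P) = {a, d, e, f}.
FOLLOW(B): in P→e B, the suffix after B is empty, so FOLLOW(B) ⊇ FOLLOW(P) = {a, d, e, f}. Thus FOLLOW(B) = {a, d, e, f}.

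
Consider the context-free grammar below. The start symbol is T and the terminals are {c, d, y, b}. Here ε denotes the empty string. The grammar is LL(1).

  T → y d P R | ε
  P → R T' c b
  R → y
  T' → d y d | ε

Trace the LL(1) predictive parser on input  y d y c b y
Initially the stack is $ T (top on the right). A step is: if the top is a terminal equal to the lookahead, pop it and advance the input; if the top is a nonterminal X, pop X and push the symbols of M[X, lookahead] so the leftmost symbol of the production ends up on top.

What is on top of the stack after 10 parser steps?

      Stack         Input          Action
   1  $ T           y d y c b y $  expand T → y d P R
   2  $ R P d y     y d y c b y $  match y
   3  $ R P d       d y c b y $    match d
   4  $ R P         y c b y $      expand P → R T' c b
   5  $ R b c T' R  y c b y $      expand R → y
   6  $ R b c T' y  y c b y $      match y
   7  $ R b c T'    c b y $        expand T' → ε
   8  $ R b c       c b y $        match c
   9  $ R b         b y $          match b
  10  $ R           y $            expand R → y
Stack after step 10: $ y (top = y).

y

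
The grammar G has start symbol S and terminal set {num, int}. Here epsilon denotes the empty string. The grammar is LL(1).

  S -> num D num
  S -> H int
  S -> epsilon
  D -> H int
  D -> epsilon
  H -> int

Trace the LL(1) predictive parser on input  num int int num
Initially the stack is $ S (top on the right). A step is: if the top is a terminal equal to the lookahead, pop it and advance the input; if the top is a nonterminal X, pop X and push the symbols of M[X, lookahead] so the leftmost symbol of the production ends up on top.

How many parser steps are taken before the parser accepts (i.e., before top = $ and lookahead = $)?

7

step 1: stack=$ S  input=num int int num $  — expand S -> num D num
step 2: stack=$ num D num  input=num int int num $  — match num
step 3: stack=$ num D  input=int int num $  — expand D -> H int
step 4: stack=$ num int H  input=int int num $  — expand H -> int
step 5: stack=$ num int int  input=int int num $  — match int
step 6: stack=$ num int  input=int num $  — match int
step 7: stack=$ num  input=num $  — match num
Accept reached after 7 steps.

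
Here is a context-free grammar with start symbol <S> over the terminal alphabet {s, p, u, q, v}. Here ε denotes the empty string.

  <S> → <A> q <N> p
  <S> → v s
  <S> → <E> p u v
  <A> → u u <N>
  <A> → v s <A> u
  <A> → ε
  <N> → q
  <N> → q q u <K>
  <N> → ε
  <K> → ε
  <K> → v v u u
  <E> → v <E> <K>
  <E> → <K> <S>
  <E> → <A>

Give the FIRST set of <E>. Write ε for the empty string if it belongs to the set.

FIRST(<A>): from <A>→u u <N> we get {u}; from <A>→v s <A> u we get {v}; from <A>→ε we get {ε}. So FIRST(<A>) = {ε, u, v}.
FIRST(<N>): from <N>→q we get {q}; from <N>→q q u <K> we get {q}; from <N>→ε we get {ε}. So FIRST(<N>) = {ε, q}.
FIRST(<K>): from <K>→ε we get {ε}; from <K>→v v u u we get {v}. So FIRST(<K>) = {ε, v}.
FIRST(<S>): from <S>→<A> q <N> p we get {q, u, v}; from <S>→v s we get {v}; from <S>→<E> p u v we get {p, q, u, v}. So FIRST(<S>) = {p, q, u, v}.
FIRST(<E>): from <E>→v <E> <K> we get {v}; from <E>→<K> <S> we get {p, q, u, v}; from <E>→<A> we get {ε, u, v}. So FIRST(<E>) = {ε, p, q, u, v}.

{ε, p, q, u, v}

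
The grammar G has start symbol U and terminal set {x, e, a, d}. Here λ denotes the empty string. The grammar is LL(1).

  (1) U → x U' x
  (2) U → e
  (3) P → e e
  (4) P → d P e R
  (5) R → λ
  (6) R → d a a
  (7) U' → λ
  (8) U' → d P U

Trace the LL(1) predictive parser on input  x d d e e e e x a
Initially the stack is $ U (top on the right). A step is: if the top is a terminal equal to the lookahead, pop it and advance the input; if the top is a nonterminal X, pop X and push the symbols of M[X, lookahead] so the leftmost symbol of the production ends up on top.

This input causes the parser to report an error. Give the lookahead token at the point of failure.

a

      Stack          Input                Action
   1  $ U            x d d e e e e x a $  expand U → x U' x
   2  $ x U' x       x d d e e e e x a $  match x
   3  $ x U'         d d e e e e x a $    expand U' → d P U
   4  $ x U P d      d d e e e e x a $    match d
   5  $ x U P        d e e e e x a $      expand P → d P e R
   6  $ x U R e P d  d e e e e x a $      match d
   7  $ x U R e P    e e e e x a $        expand P → e e
   8  $ x U R e e e  e e e e x a $        match e
   9  $ x U R e e    e e e x a $          match e
  10  $ x U R e      e e x a $            match e
  11  $ x U R        e x a $              expand R → λ
  12  $ x U          e x a $              expand U → e
  13  $ x e          e x a $              match e
  14  $ x            x a $                match x
  15  $              a $                  error: stack empty but input remains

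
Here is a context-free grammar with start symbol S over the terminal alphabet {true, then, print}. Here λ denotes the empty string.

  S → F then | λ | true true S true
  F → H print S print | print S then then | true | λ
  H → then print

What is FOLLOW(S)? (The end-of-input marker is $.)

FIRST(H): from H→then print we get {then}. So FIRST(H) = {then}.
FIRST(F): from F→H print S print we get {then}; from F→print S then then we get {print}; from F→true we get {true}; from F→λ we get {λ}. So FIRST(F) = {λ, print, then, true}.
FIRST(S): from S→F then we get {print, then, true}; from S→λ we get {λ}; from S→true true S true we get {true}. So FIRST(S) = {λ, print, then, true}.
FOLLOW(S) includes $ since S is the start symbol.
FOLLOW(S): in S→true true S true, S is followed by true with FIRST {true}; in F→H print S print, S is followed by print with FIRST {print}; in F→print S then then, S is followed by then then with FIRST {then}. Thus FOLLOW(S) = {$, print, then, true}.
FOLLOW(F): in S→F then, F is followed by then with FIRST {then}. Thus FOLLOW(F) = {then}.
FOLLOW(H): in F→H print S print, H is followed by print S print with FIRST {print}. Thus FOLLOW(H) = {print}.

{$, print, then, true}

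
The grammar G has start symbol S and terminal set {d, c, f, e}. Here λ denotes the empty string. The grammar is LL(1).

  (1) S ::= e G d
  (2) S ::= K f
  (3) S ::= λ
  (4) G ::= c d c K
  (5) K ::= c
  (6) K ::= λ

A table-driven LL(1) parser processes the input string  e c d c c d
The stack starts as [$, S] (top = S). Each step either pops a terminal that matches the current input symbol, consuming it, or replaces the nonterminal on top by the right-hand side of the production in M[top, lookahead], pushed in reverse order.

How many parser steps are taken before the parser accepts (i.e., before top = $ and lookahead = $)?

9

step 1: stack=$ S  input=e c d c c d $  — expand S ::= e G d
step 2: stack=$ d G e  input=e c d c c d $  — match e
step 3: stack=$ d G  input=c d c c d $  — expand G ::= c d c K
step 4: stack=$ d K c d c  input=c d c c d $  — match c
step 5: stack=$ d K c d  input=d c c d $  — match d
step 6: stack=$ d K c  input=c c d $  — match c
step 7: stack=$ d K  input=c d $  — expand K ::= c
step 8: stack=$ d c  input=c d $  — match c
step 9: stack=$ d  input=d $  — match d
Accept reached after 9 steps.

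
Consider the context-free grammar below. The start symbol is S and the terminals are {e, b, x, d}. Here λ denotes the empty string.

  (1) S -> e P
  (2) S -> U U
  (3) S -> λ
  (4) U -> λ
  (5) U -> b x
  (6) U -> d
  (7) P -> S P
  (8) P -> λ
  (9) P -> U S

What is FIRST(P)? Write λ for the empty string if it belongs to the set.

{λ, b, d, e}

FIRST(U): from U->λ we get {λ}; from U->b x we get {b}; from U->d we get {d}. So FIRST(U) = {λ, b, d}.
FIRST(S): from S->e P we get {e}; from S->U U we get {λ, b, d}; from S->λ we get {λ}. So FIRST(S) = {λ, b, d, e}.
FIRST(P): from P->S P we get {λ, b, d, e}; from P->λ we get {λ}; from P->U S we get {λ, b, d, e}. So FIRST(P) = {λ, b, d, e}.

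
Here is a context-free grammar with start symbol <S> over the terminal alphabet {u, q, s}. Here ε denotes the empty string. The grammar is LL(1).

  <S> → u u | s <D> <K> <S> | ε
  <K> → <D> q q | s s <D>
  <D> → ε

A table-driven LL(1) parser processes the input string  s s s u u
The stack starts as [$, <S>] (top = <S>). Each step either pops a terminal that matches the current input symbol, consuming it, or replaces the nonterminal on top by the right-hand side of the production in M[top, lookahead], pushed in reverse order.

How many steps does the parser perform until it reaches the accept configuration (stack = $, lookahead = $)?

10

      Stack            Input        Action
   1  $ <S>            s s s u u $  expand <S> → s <D> <K> <S>
   2  $ <S> <K> <D> s  s s s u u $  match s
   3  $ <S> <K> <D>    s s u u $    expand <D> → ε
   4  $ <S> <K>        s s u u $    expand <K> → s s <D>
   5  $ <S> <D> s s    s s u u $    match s
   6  $ <S> <D> s      s u u $      match s
   7  $ <S> <D>        u u $        expand <D> → ε
   8  $ <S>            u u $        expand <S> → u u
   9  $ u u            u u $        match u
  10  $ u              u $          match u
Accept reached after 10 steps.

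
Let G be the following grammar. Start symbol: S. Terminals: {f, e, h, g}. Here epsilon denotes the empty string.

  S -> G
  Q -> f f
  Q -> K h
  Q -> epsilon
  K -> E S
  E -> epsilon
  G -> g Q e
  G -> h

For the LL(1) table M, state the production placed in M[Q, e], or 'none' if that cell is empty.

Q -> epsilon

FIRST(E): from E->epsilon we get {epsilon}. So FIRST(E) = {epsilon}.
FIRST(G): from G->g Q e we get {g}; from G->h we get {h}. So FIRST(G) = {g, h}.
FIRST(S): from S->G we get {g, h}. So FIRST(S) = {g, h}.
FIRST(K): from K->E S we get {g, h}. So FIRST(K) = {g, h}.
FIRST(Q): from Q->f f we get {f}; from Q->K h we get {g, h}; from Q->epsilon we get {epsilon}. So FIRST(Q) = {epsilon, f, g, h}.
FOLLOW(S) includes $ since S is the start symbol.
FOLLOW(Q): in G->g Q e, Q is followed by e with FIRST {e}. Thus FOLLOW(Q) = {e}.
For Q -> f f: FIRST(f f) = {f}, so it goes in M[Q, t] for t ∈ {f}.
For Q -> K h: FIRST(K h) = {g, h}, so it goes in M[Q, t] for t ∈ {g, h}.
For Q -> epsilon: FIRST(epsilon) = {epsilon}, so it goes in M[Q, t] for t ∈ {}; since epsilon ∈ FIRST, also for every t ∈ FOLLOW(Q) = {e}.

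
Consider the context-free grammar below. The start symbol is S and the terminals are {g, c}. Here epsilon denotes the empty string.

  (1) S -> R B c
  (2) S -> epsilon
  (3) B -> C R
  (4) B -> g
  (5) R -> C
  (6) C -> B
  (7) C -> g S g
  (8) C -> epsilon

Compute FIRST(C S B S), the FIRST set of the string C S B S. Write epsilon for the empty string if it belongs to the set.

FIRST(S): from S->R B c we get {c, g}; from S->epsilon we get {epsilon}. So FIRST(S) = {epsilon, c, g}.
FIRST(B): from B->C R we get {epsilon, g}; from B->g we get {g}. So FIRST(B) = {epsilon, g}.
FIRST(C): from C->B we get {epsilon, g}; from C->g S g we get {g}; from C->epsilon we get {epsilon}. So FIRST(C) = {epsilon, g}.
FIRST(R): from R->C we get {epsilon, g}. So FIRST(R) = {epsilon, g}.
FIRST(C S B S): take FIRST of each symbol in turn, carrying on past any symbol whose FIRST contains epsilon; result {epsilon, c, g}.

{epsilon, c, g}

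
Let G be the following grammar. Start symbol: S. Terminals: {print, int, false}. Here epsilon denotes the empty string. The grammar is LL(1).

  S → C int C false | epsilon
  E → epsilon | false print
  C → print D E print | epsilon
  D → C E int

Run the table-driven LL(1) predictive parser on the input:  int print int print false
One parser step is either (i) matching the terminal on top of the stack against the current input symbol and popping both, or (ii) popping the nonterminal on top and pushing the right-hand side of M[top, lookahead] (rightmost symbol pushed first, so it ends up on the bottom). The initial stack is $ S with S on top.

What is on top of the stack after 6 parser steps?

     Stack                    Input                        Action
  1  $ S                      int print int print false $  expand S → C int C false
  2  $ false C int C          int print int print false $  expand C → epsilon
  3  $ false C int            int print int print false $  match int
  4  $ false C                print int print false $      expand C → print D E print
  5  $ false print E D print  print int print false $      match print
  6  $ false print E D        int print false $            expand D → C E int
Stack after step 6: $ false print E int E C (top = C).

C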